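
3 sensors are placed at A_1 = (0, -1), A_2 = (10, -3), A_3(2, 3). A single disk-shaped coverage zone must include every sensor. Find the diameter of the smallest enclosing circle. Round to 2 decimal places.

10.37

Side lengths²: A_1A_2² = 104, A_1A_3² = 20, A_2A_3² = 100.
Since A_1A_2² = 104 < 100 + 20 = 120, the triangle is acute, so the smallest enclosing circle is the circumcircle.
Circumcentre = (57/11, -12/11), r² = 3250/121.
Diameter = 2r = 2√(3250/121) ≈ 10.37.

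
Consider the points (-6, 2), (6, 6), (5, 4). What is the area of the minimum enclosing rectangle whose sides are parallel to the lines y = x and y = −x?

72

In coordinates u = x + y, v = x − y the rectangle is axis-aligned; the map (x,y)→(u,v) scales areas by 2.
u-values: -4, 12, 9; range = 12 − (-4) = 16.
v-values: -8, 0, 1; range = 1 − (-8) = 9.
Area = (16 × 9) / 2 = 72.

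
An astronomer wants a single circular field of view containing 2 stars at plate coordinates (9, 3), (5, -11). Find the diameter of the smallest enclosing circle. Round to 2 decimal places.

The smallest circle enclosing two points has them as diameter endpoints.
Centre = midpoint = (7, -4); r² = |(9, 3)−(5, -11)|²/4 = 212/4 = 53.
Diameter = 2r = 2√53 ≈ 14.56.

14.56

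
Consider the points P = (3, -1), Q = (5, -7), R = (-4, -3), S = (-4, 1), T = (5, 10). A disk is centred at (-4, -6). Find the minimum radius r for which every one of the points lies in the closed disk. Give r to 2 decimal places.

18.36

The required radius is the distance from (-4, -6) to the farthest point.
Squared distances: 74, 82, 9, 49, 337.
Maximum is 337, attained at T.
r = √337 ≈ 18.36.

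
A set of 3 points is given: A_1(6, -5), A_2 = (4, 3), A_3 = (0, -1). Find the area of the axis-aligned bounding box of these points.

x ranges over [0, 6], width 6.
y ranges over [-5, 3], height 8.
Area = 6 × 8 = 48.

48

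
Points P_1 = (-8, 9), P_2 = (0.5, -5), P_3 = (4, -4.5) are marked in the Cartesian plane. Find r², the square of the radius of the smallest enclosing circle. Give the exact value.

Side lengths²: P_1P_2² = 268.25, P_1P_3² = 326.25, P_2P_3² = 12.5.
Since P_1P_3² = 326.25 ≥ 268.25 + 12.5 = 280.75, the angle opposite P_1P_3 is not acute, so the smallest enclosing circle has P_1P_3 as diameter.
Centre = midpoint of P_1P_3 = (-2, 2.25), r² = 326.25/4 = 81.5625.

81.5625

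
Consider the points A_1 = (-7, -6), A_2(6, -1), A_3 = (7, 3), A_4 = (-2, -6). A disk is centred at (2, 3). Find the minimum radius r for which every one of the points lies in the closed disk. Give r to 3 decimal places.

12.728

The required radius is the distance from (2, 3) to the farthest point.
Squared distances: 162, 32, 25, 97.
Maximum is 162, attained at A_1.
r = √162 ≈ 12.728.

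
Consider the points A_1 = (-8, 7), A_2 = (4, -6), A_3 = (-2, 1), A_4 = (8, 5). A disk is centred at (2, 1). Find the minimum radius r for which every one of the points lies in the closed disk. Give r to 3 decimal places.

11.662

The required radius is the distance from (2, 1) to the farthest point.
Squared distances: 136, 53, 16, 52.
Maximum is 136, attained at A_1.
r = √136 ≈ 11.662.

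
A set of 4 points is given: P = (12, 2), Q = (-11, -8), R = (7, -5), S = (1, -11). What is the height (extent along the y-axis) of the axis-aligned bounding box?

max y = 2, min y = -11, so height = 13.

13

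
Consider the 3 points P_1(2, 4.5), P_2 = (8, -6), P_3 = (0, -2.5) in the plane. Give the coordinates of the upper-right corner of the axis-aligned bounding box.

(8, 4.5)

x-range [0, 8], y-range [-6, 4.5].
The upper-right corner is (8, 4.5).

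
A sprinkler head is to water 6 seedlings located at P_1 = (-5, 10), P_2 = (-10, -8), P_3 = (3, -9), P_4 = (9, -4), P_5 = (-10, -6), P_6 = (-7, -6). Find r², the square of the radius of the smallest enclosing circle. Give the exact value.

The minimum enclosing circle of a finite set is fixed by two of the points (as a diameter) or three (as a circumcircle).
The minimum enclosing circle is determined by three boundary points: P_1, P_2, P_4.
Their circumcentre is (-75/46, -29/46) with r² = 131573/1058.
The farthest remaining point P_5 is at distance² 104617/1058 ≤ 131573/1058.

131573/1058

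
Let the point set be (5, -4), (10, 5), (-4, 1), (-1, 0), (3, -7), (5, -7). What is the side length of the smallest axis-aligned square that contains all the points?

14

The bounding box has width 14 and height 12.
An axis-aligned square enclosing the set must have side ≥ max(width, height).
So the minimum side is max(14, 12) = 14.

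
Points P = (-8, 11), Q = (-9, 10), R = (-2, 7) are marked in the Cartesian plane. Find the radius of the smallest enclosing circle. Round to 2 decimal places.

3.81

Side lengths²: PQ² = 2, PR² = 52, QR² = 58.
Since QR² = 58 ≥ 52 + 2 = 54, the angle opposite QR is not acute, so the smallest enclosing circle has QR as diameter.
Centre = midpoint of QR = (-5.5, 8.5), r² = 58/4 = 14.5.
r = √(14.5) ≈ 3.81.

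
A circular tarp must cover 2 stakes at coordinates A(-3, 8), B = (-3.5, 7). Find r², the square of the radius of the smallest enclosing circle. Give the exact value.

0.3125

The smallest circle enclosing two points has them as diameter endpoints.
Centre = midpoint = (-3.25, 7.5); r² = |AB|²/4 = 1.25/4 = 0.3125.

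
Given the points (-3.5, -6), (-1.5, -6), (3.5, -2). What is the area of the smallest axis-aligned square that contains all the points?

The bounding box has width 7 and height 4.
An axis-aligned square enclosing the set must have side ≥ max(width, height).
So the minimum side is max(7, 4) = 7.
Area = 7² = 49.

49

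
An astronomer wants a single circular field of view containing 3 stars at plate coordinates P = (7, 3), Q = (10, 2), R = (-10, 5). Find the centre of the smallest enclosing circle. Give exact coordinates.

(0, 3.5)

Side lengths²: PQ² = 10, PR² = 293, QR² = 409.
Since QR² = 409 ≥ 293 + 10 = 303, the angle opposite QR is not acute, so the smallest enclosing circle has QR as diameter.
Centre = midpoint of QR = (0, 3.5), r² = 409/4 = 102.25.
Centre = (0, 3.5).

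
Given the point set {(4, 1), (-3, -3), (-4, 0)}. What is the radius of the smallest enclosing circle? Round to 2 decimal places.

4.11

Call the three points A, B, C in the order given.
Side lengths²: AB² = 65, AC² = 65, BC² = 10.
Since AC² = 65 < 65 + 10 = 75, the triangle is acute, so the smallest enclosing circle is the circumcircle.
Circumcentre = (0.1, -0.3), r² = 16.9.
r = √(16.9) ≈ 4.11.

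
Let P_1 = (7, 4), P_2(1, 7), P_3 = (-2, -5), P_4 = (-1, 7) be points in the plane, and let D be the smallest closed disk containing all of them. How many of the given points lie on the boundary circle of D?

The minimum enclosing circle is determined by three boundary points: P_1, P_3, P_4.
Their circumcentre is (27/22, 17/22) with r² = 10585/242.
The farthest remaining point P_2 is at distance² 9397/242 ≤ 10585/242.
The points at distance exactly r from the centre are P_1, P_3, P_4 — 3 points.

3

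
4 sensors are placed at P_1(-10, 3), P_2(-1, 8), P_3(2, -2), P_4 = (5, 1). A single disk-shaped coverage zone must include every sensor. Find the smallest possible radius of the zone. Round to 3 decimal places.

A smallest enclosing disk is always determined by at most three of the input points on its boundary.
The farthest pair is P_1–P_4 with squared distance 229. The circle on this segment as diameter has centre (-2.5, 2) and r² = 229/4 = 57.25.
Check P_2: distance² to centre = 38.25 ≤ 57.25, so it lies inside.
All remaining points lie in this disk, and no smaller disk contains both endpoints, so this is the minimum enclosing circle.
r = √(57.25) ≈ 7.566.

7.566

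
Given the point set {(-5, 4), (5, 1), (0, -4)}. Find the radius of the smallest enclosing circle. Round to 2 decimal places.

Call the three points A, B, C in the order given.
Side lengths²: AB² = 109, AC² = 89, BC² = 50.
Since AB² = 109 < 89 + 50 = 139, the triangle is acute, so the smallest enclosing circle is the circumcircle.
Circumcentre = (-9/26, 35/26), r² = 9701/338.
r = √(9701/338) ≈ 5.36.

5.36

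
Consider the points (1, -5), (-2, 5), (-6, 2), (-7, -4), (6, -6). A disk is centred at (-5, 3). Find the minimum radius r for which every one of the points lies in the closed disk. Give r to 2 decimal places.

14.21

The required radius is the distance from (-5, 3) to the farthest point.
Squared distances: 100, 13, 2, 53, 202.
Maximum is 202, attained at (6, -6).
r = √202 ≈ 14.21.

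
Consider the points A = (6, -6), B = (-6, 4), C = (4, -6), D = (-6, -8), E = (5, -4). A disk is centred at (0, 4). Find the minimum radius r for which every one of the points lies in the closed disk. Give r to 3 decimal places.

13.416

The required radius is the distance from (0, 4) to the farthest point.
Squared distances: 136, 36, 116, 180, 89.
Maximum is 180, attained at D.
r = √180 ≈ 13.416.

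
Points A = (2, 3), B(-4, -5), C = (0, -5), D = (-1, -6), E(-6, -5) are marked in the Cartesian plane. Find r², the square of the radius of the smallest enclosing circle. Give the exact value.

The minimum enclosing circle of a finite set is fixed by two of the points (as a diameter) or three (as a circumcircle).
The farthest pair is A–E with squared distance 128. The circle on this segment as diameter has centre (-2, -1) and r² = 128/4 = 32.
Check B: distance² to centre = 20 ≤ 32, so it lies inside.
All remaining points lie in this disk, and no smaller disk contains both endpoints, so this is the minimum enclosing circle.

32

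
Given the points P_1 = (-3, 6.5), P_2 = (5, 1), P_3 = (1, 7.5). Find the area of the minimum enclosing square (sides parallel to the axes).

64

The bounding box has width 8 and height 6.5.
An axis-aligned square enclosing the set must have side ≥ max(width, height).
So the minimum side is max(8, 6.5) = 8.
Area = 8² = 64.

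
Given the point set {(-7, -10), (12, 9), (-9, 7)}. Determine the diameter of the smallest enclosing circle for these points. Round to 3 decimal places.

26.877

Call the three points A, B, C in the order given.
Side lengths²: AB² = 722, AC² = 293, BC² = 445.
Since AB² = 722 < 445 + 293 = 738, the triangle is acute, so the smallest enclosing circle is the circumcircle.
Circumcentre = (87/38, -11/38), r² = 130385/722.
Diameter = 2r = 2√(130385/722) ≈ 26.877.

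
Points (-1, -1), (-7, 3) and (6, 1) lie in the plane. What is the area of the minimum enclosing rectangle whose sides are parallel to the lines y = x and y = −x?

82.5

In coordinates u = x + y, v = x − y the rectangle is axis-aligned; the map (x,y)→(u,v) scales areas by 2.
u-values: -2, -4, 7; range = 7 − (-4) = 11.
v-values: 0, -10, 5; range = 5 − (-10) = 15.
Area = (11 × 15) / 2 = 82.5.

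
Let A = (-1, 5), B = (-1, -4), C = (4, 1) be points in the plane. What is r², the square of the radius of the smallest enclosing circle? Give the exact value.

20.5

Side lengths²: AB² = 81, AC² = 41, BC² = 50.
Since AB² = 81 < 50 + 41 = 91, the triangle is acute, so the smallest enclosing circle is the circumcircle.
Circumcentre = (-0.5, 0.5), r² = 20.5.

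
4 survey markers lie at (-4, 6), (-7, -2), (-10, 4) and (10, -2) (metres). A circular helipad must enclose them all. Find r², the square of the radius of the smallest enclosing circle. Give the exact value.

109

The minimum enclosing circle of a finite set is fixed by two of the points (as a diameter) or three (as a circumcircle).
The farthest pair is (-10, 4)–(10, -2) with squared distance 436. The circle on this segment as diameter has centre (0, 1) and r² = 436/4 = 109.
Check (-4, 6): distance² to centre = 41 ≤ 109, so it lies inside.
All remaining points lie in this disk, and no smaller disk contains both endpoints, so this is the minimum enclosing circle.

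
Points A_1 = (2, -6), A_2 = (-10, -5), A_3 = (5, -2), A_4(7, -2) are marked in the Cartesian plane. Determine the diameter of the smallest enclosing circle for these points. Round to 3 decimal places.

By Welzl's lemma the MEC is supported by two points (diametrically opposite) or three points (on a circumcircle).
The farthest pair is A_2–A_4 with squared distance 298. The circle on this segment as diameter has centre (-1.5, -3.5) and r² = 298/4 = 74.5.
Check A_1: distance² to centre = 18.5 ≤ 74.5, so it lies inside.
All remaining points lie in this disk, and no smaller disk contains both endpoints, so this is the minimum enclosing circle.
Diameter = 2r = 2√(74.5) ≈ 17.263.

17.263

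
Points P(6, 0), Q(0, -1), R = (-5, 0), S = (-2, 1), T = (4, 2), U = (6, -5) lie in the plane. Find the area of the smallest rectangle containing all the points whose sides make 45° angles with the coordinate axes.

88

In coordinates u = x + y, v = x − y the rectangle is axis-aligned; the map (x,y)→(u,v) scales areas by 2.
u-values: 6, -1, -5, -1, 6, 1; range = 6 − (-5) = 11.
v-values: 6, 1, -5, -3, 2, 11; range = 11 − (-5) = 16.
Area = (11 × 16) / 2 = 88.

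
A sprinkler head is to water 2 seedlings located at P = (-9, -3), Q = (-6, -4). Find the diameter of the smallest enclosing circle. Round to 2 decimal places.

The smallest circle enclosing two points has them as diameter endpoints.
Centre = midpoint = (-7.5, -3.5); r² = |PQ|²/4 = 10/4 = 2.5.
Diameter = 2r = 2√(2.5) ≈ 3.16.

3.16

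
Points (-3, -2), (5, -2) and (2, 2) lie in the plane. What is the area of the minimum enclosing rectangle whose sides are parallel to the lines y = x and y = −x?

In coordinates u = x + y, v = x − y the rectangle is axis-aligned; the map (x,y)→(u,v) scales areas by 2.
u-values: -5, 3, 4; range = 4 − (-5) = 9.
v-values: -1, 7, 0; range = 7 − (-1) = 8.
Area = (9 × 8) / 2 = 36.

36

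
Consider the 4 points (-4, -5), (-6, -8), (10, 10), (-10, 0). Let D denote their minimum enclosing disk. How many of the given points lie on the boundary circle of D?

3

By Welzl's lemma the MEC is supported by two points (diametrically opposite) or three points (on a circumcircle).
The farthest pair is (-6, -8)–(10, 10) with squared distance 580. The circle on this segment as diameter has centre (2, 1) and r² = 580/4 = 145.
Check (-4, -5): distance² to centre = 72 ≤ 145, so it lies inside.
All remaining points lie in this disk, and no smaller disk contains both endpoints, so this is the minimum enclosing circle.
The points at distance exactly r from the centre are (-6, -8), (10, 10), (-10, 0) — 3 points.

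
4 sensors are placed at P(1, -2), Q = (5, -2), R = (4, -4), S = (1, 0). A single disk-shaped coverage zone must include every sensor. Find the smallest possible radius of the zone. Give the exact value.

By Welzl's lemma the MEC is supported by two points (diametrically opposite) or three points (on a circumcircle).
The farthest pair is R–S with squared distance 25. The circle on this segment as diameter has centre (2.5, -2) and r² = 25/4 = 6.25.
Check P: distance² to centre = 2.25 ≤ 6.25, so it lies inside.
All remaining points lie in this disk, and no smaller disk contains both endpoints, so this is the minimum enclosing circle.
r = √(6.25) = 2.5.

2.5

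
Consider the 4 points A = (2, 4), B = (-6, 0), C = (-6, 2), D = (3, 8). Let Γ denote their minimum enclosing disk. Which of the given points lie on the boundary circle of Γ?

By Welzl's lemma the MEC is supported by two points (diametrically opposite) or three points (on a circumcircle).
The farthest pair is B–D with squared distance 145. The circle on this segment as diameter has centre (-1.5, 4) and r² = 145/4 = 36.25.
Check A: distance² to centre = 12.25 ≤ 36.25, so it lies inside.
All remaining points lie in this disk, and no smaller disk contains both endpoints, so this is the minimum enclosing circle.
The points at distance exactly r from the centre are B, D — 2 points.

B, D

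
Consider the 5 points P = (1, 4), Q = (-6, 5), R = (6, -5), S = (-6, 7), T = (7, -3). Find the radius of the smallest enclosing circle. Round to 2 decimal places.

8.49

The farthest pair is R–S with squared distance 288. The circle on this segment as diameter has centre (0, 1) and r² = 288/4 = 72.
Check P: distance² to centre = 10 ≤ 72, so it lies inside.
All remaining points lie in this disk, and no smaller disk contains both endpoints, so this is the minimum enclosing circle.
r = √72 ≈ 8.49.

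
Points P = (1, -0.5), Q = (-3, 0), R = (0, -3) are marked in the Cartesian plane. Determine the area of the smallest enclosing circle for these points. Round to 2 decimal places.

Side lengths²: PQ² = 16.25, PR² = 7.25, QR² = 18.
Since QR² = 18 < 16.25 + 7.25 = 23.5, the triangle is acute, so the smallest enclosing circle is the circumcircle.
Circumcentre = (-31/28, -31/28), r² = 1885/392.
Area = π·r² = π·1885/392 ≈ 15.11.

15.11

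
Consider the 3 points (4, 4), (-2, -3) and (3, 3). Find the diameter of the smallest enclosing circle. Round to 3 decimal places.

9.220

Call the three points A, B, C in the order given.
Side lengths²: AB² = 85, AC² = 2, BC² = 61.
Since AB² = 85 ≥ 61 + 2 = 63, the angle opposite AB is not acute, so the smallest enclosing circle has AB as diameter.
Centre = midpoint of AB = (1, 0.5), r² = 85/4 = 21.25.
Diameter = 2r = 2√(21.25) ≈ 9.220.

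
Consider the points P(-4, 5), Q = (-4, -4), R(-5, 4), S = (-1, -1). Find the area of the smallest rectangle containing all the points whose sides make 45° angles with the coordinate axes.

In coordinates u = x + y, v = x − y the rectangle is axis-aligned; the map (x,y)→(u,v) scales areas by 2.
u-values: 1, -8, -1, -2; range = 1 − (-8) = 9.
v-values: -9, 0, -9, 0; range = 0 − (-9) = 9.
Area = (9 × 9) / 2 = 40.5.

40.5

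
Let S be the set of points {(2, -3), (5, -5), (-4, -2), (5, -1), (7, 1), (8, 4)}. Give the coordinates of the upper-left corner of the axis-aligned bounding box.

(-4, 4)

x-range [-4, 8], y-range [-5, 4].
The upper-left corner is (-4, 4).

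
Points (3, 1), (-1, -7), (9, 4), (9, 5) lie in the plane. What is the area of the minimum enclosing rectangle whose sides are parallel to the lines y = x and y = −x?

44

In coordinates u = x + y, v = x − y the rectangle is axis-aligned; the map (x,y)→(u,v) scales areas by 2.
u-values: 4, -8, 13, 14; range = 14 − (-8) = 22.
v-values: 2, 6, 5, 4; range = 6 − 2 = 4.
Area = (22 × 4) / 2 = 44.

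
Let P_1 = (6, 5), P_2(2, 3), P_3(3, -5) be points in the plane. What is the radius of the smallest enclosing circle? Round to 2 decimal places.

Side lengths²: P_1P_2² = 20, P_1P_3² = 109, P_2P_3² = 65.
Since P_1P_3² = 109 ≥ 65 + 20 = 85, the angle opposite P_1P_3 is not acute, so the smallest enclosing circle has P_1P_3 as diameter.
Centre = midpoint of P_1P_3 = (4.5, 0), r² = 109/4 = 27.25.
r = √(27.25) ≈ 5.22.

5.22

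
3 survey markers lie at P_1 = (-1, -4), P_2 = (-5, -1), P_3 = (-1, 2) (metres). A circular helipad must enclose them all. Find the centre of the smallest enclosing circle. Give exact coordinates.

(-1.875, -1)

Side lengths²: P_1P_2² = 25, P_1P_3² = 36, P_2P_3² = 25.
Since P_1P_3² = 36 < 25 + 25 = 50, the triangle is acute, so the smallest enclosing circle is the circumcircle.
Circumcentre = (-1.875, -1), r² = 9.765625.
Centre = (-1.875, -1).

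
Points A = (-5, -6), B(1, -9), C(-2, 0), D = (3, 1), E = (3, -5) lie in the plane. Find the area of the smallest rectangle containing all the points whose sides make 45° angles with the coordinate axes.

In coordinates u = x + y, v = x − y the rectangle is axis-aligned; the map (x,y)→(u,v) scales areas by 2.
u-values: -11, -8, -2, 4, -2; range = 4 − (-11) = 15.
v-values: 1, 10, -2, 2, 8; range = 10 − (-2) = 12.
Area = (15 × 12) / 2 = 90.

90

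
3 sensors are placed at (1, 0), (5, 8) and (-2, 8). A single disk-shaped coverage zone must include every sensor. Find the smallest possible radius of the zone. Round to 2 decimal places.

Call the three points A, B, C in the order given.
Side lengths²: AB² = 80, AC² = 73, BC² = 49.
Since AB² = 80 < 73 + 49 = 122, the triangle is acute, so the smallest enclosing circle is the circumcircle.
Circumcentre = (1.5, 4.75), r² = 22.8125.
r = √(22.8125) ≈ 4.78.

4.78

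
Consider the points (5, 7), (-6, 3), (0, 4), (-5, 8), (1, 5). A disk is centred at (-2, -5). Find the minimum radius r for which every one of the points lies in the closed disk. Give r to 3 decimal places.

The required radius is the distance from (-2, -5) to the farthest point.
Squared distances: 193, 80, 85, 178, 109.
Maximum is 193, attained at (5, 7).
r = √193 ≈ 13.892.

13.892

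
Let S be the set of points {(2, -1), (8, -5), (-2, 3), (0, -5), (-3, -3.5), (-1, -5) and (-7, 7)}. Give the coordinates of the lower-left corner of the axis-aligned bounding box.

(-7, -5)

x-range [-7, 8], y-range [-5, 7].
The lower-left corner is (-7, -5).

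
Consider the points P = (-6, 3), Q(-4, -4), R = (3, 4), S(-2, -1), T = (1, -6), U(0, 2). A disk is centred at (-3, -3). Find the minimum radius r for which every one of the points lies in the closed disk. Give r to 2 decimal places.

9.22

The required radius is the distance from (-3, -3) to the farthest point.
Squared distances: 45, 2, 85, 5, 25, 34.
Maximum is 85, attained at R.
r = √85 ≈ 9.22.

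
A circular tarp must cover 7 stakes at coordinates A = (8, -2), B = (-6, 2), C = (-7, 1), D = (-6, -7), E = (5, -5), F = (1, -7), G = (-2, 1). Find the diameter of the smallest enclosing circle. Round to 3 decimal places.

The minimum enclosing circle of a finite set is fixed by two of the points (as a diameter) or three (as a circumcircle).
The minimum enclosing circle is determined by three boundary points: A, C, D.
Their circumcentre is (1/6, -13/6) with r² = 1105/18.
The farthest remaining point B is at distance² 997/18 ≤ 1105/18.
Diameter = 2r = 2√(1105/18) ≈ 15.670.

15.670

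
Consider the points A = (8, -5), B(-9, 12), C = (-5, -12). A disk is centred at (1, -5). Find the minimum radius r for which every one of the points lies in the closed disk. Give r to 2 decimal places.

The required radius is the distance from (1, -5) to the farthest point.
Squared distances: 49, 389, 85.
Maximum is 389, attained at B.
r = √389 ≈ 19.72.

19.72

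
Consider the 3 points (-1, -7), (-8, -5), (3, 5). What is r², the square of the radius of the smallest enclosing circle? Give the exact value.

Call the three points A, B, C in the order given.
Side lengths²: AB² = 53, AC² = 160, BC² = 221.
Since BC² = 221 ≥ 160 + 53 = 213, the angle opposite BC is not acute, so the smallest enclosing circle has BC as diameter.
Centre = midpoint of BC = (-2.5, 0), r² = 221/4 = 55.25.

55.25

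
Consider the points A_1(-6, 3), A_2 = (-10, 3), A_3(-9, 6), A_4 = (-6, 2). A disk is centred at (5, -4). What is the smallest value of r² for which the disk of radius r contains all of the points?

The required radius is the distance from (5, -4) to the farthest point.
Squared distances: 170, 274, 296, 157.
Maximum is 296, attained at A_3.

296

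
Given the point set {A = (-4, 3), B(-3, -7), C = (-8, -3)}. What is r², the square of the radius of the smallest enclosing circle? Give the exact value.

Side lengths²: AB² = 101, AC² = 52, BC² = 41.
Since AB² = 101 ≥ 52 + 41 = 93, the angle opposite AB is not acute, so the smallest enclosing circle has AB as diameter.
Centre = midpoint of AB = (-3.5, -2), r² = 101/4 = 25.25.

25.25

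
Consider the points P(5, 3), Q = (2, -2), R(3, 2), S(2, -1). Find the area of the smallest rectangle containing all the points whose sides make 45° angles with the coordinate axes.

12

In coordinates u = x + y, v = x − y the rectangle is axis-aligned; the map (x,y)→(u,v) scales areas by 2.
u-values: 8, 0, 5, 1; range = 8 − 0 = 8.
v-values: 2, 4, 1, 3; range = 4 − 1 = 3.
Area = (8 × 3) / 2 = 12.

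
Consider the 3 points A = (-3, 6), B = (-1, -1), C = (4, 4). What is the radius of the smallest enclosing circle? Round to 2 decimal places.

Side lengths²: AB² = 53, AC² = 53, BC² = 50.
Since AC² = 53 < 53 + 50 = 103, the triangle is acute, so the smallest enclosing circle is the circumcircle.
Circumcentre = (-1/18, 55/18), r² = 2809/162.
r = √(2809/162) ≈ 4.16.

4.16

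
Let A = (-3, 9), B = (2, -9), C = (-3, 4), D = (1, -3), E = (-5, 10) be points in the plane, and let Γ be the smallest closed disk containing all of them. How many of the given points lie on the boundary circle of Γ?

A smallest enclosing disk is always determined by at most three of the input points on its boundary.
The farthest pair is B–E with squared distance 410. The circle on this segment as diameter has centre (-1.5, 0.5) and r² = 410/4 = 102.5.
Check A: distance² to centre = 74.5 ≤ 102.5, so it lies inside.
All remaining points lie in this disk, and no smaller disk contains both endpoints, so this is the minimum enclosing circle.
The points at distance exactly r from the centre are B, E — 2 points.

2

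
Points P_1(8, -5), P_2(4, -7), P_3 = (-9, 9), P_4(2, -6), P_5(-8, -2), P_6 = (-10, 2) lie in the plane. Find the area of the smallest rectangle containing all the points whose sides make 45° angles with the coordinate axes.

In coordinates u = x + y, v = x − y the rectangle is axis-aligned; the map (x,y)→(u,v) scales areas by 2.
u-values: 3, -3, 0, -4, -10, -8; range = 3 − (-10) = 13.
v-values: 13, 11, -18, 8, -6, -12; range = 13 − (-18) = 31.
Area = (13 × 31) / 2 = 201.5.

201.5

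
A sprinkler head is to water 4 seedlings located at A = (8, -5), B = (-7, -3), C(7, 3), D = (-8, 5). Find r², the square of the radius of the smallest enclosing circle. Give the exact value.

89

A smallest enclosing disk is always determined by at most three of the input points on its boundary.
The farthest pair is A–D with squared distance 356. The circle on this segment as diameter has centre (0, 0) and r² = 356/4 = 89.
Check B: distance² to centre = 58 ≤ 89, so it lies inside.
All remaining points lie in this disk, and no smaller disk contains both endpoints, so this is the minimum enclosing circle.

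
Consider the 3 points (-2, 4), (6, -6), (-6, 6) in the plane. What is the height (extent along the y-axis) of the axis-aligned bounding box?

12

max y = 6, min y = -6, so height = 12.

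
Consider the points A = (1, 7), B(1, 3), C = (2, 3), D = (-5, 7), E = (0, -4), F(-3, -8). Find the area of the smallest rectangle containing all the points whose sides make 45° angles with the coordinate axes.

In coordinates u = x + y, v = x − y the rectangle is axis-aligned; the map (x,y)→(u,v) scales areas by 2.
u-values: 8, 4, 5, 2, -4, -11; range = 8 − (-11) = 19.
v-values: -6, -2, -1, -12, 4, 5; range = 5 − (-12) = 17.
Area = (19 × 17) / 2 = 161.5.

161.5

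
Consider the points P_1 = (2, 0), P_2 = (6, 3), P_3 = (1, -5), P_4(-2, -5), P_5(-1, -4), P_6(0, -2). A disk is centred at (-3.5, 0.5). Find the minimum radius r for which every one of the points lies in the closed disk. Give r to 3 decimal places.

The required radius is the distance from (-3.5, 0.5) to the farthest point.
Squared distances: 30.5, 96.5, 50.5, 32.5, 26.5, 18.5.
Maximum is 96.5, attained at P_2.
r = √(96.5) ≈ 9.823.

9.823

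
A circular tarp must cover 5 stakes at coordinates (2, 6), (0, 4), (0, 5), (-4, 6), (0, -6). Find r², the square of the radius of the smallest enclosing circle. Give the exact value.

The minimum enclosing circle of a finite set is fixed by two of the points (as a diameter) or three (as a circumcircle).
The minimum enclosing circle is determined by three boundary points: (2, 6), (-4, 6), (0, -6).
Their circumcentre is (-1, 1/3) with r² = 370/9.
The farthest remaining point (0, 5) is at distance² 205/9 ≤ 370/9.

370/9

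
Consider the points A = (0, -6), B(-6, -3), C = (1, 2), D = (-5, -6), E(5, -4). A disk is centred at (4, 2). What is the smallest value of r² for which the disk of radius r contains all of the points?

The required radius is the distance from (4, 2) to the farthest point.
Squared distances: 80, 125, 9, 145, 37.
Maximum is 145, attained at D.

145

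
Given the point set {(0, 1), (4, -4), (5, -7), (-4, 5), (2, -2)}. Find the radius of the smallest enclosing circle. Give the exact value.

7.5

The farthest pair is (5, -7)–(-4, 5) with squared distance 225. The circle on this segment as diameter has centre (0.5, -1) and r² = 225/4 = 56.25.
Check (0, 1): distance² to centre = 4.25 ≤ 56.25, so it lies inside.
All remaining points lie in this disk, and no smaller disk contains both endpoints, so this is the minimum enclosing circle.
r = √(56.25) = 7.5.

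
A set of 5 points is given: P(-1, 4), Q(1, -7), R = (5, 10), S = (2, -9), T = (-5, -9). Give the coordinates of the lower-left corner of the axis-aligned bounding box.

x-range [-5, 5], y-range [-9, 10].
The lower-left corner is (-5, -9).

(-5, -9)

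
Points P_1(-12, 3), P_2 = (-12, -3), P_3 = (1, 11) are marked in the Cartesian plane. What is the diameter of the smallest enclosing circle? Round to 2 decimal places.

Side lengths²: P_1P_2² = 36, P_1P_3² = 233, P_2P_3² = 365.
Since P_2P_3² = 365 ≥ 233 + 36 = 269, the angle opposite P_2P_3 is not acute, so the smallest enclosing circle has P_2P_3 as diameter.
Centre = midpoint of P_2P_3 = (-5.5, 4), r² = 365/4 = 91.25.
Diameter = 2r = 2√(91.25) ≈ 19.10.

19.10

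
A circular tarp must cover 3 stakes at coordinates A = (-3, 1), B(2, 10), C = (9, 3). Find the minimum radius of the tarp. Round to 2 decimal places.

6.33

Side lengths²: AB² = 106, AC² = 148, BC² = 98.
Since AC² = 148 < 106 + 98 = 204, the triangle is acute, so the smallest enclosing circle is the circumcircle.
Circumcentre = (19/7, 26/7), r² = 1961/49.
r = √(1961/49) ≈ 6.33.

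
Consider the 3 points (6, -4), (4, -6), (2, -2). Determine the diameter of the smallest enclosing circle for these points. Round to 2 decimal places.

4.71

Call the three points A, B, C in the order given.
Side lengths²: AB² = 8, AC² = 20, BC² = 20.
Since BC² = 20 < 20 + 8 = 28, the triangle is acute, so the smallest enclosing circle is the circumcircle.
Circumcentre = (11/3, -11/3), r² = 50/9.
Diameter = 2r = 2√(50/9) ≈ 4.71.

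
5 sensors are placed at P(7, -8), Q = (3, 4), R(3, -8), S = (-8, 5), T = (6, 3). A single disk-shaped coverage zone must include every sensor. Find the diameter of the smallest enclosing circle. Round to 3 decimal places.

19.849

The minimum enclosing circle of a finite set is fixed by two of the points (as a diameter) or three (as a circumcircle).
The farthest pair is P–S with squared distance 394. The circle on this segment as diameter has centre (-0.5, -1.5) and r² = 394/4 = 98.5.
Check Q: distance² to centre = 42.5 ≤ 98.5, so it lies inside.
All remaining points lie in this disk, and no smaller disk contains both endpoints, so this is the minimum enclosing circle.
Diameter = 2r = 2√(98.5) ≈ 19.849.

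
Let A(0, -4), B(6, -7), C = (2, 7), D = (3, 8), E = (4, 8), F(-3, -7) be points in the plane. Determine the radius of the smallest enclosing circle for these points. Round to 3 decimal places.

The minimum enclosing circle of a finite set is fixed by two of the points (as a diameter) or three (as a circumcircle).
The minimum enclosing circle is determined by three boundary points: B, E, F.
Their circumcentre is (1.5, 1/30) with r² = 31373/450.
The farthest remaining point D is at distance² 29573/450 ≤ 31373/450.
r = √(31373/450) ≈ 8.350.

8.350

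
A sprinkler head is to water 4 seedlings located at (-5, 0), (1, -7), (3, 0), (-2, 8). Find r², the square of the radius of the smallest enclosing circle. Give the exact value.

58.5

By Welzl's lemma the MEC is supported by two points (diametrically opposite) or three points (on a circumcircle).
The farthest pair is (1, -7)–(-2, 8) with squared distance 234. The circle on this segment as diameter has centre (-0.5, 0.5) and r² = 234/4 = 58.5.
Check (-5, 0): distance² to centre = 20.5 ≤ 58.5, so it lies inside.
All remaining points lie in this disk, and no smaller disk contains both endpoints, so this is the minimum enclosing circle.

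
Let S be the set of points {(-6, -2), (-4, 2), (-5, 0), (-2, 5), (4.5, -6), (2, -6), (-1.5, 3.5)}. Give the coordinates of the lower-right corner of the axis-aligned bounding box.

x-range [-6, 4.5], y-range [-6, 5].
The lower-right corner is (4.5, -6).

(4.5, -6)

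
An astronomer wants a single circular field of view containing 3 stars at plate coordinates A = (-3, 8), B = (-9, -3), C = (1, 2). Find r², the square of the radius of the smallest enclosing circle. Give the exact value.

39.86328125

Side lengths²: AB² = 157, AC² = 52, BC² = 125.
Since AB² = 157 < 125 + 52 = 177, the triangle is acute, so the smallest enclosing circle is the circumcircle.
Circumcentre = (-5.3125, 2.125), r² = 39.86328125.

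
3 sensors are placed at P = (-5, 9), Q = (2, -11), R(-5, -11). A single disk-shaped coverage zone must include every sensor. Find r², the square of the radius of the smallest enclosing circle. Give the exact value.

112.25

Side lengths²: PQ² = 449, PR² = 400, QR² = 49.
Since PQ² = 449 ≥ 400 + 49 = 449, the angle opposite PQ is not acute, so the smallest enclosing circle has PQ as diameter.
Centre = midpoint of PQ = (-1.5, -1), r² = 449/4 = 112.25.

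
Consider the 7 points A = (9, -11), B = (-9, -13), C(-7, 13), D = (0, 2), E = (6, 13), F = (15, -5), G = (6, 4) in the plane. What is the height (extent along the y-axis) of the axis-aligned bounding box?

26

max y = 13, min y = -13, so height = 26.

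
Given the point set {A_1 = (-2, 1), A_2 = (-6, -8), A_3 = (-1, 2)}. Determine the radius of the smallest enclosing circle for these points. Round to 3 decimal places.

Side lengths²: A_1A_2² = 97, A_1A_3² = 2, A_2A_3² = 125.
Since A_2A_3² = 125 ≥ 97 + 2 = 99, the angle opposite A_2A_3 is not acute, so the smallest enclosing circle has A_2A_3 as diameter.
Centre = midpoint of A_2A_3 = (-3.5, -3), r² = 125/4 = 31.25.
r = √(31.25) ≈ 5.590.

5.590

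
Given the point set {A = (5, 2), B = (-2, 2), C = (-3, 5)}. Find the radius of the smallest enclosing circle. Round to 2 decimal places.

4.27

Side lengths²: AB² = 49, AC² = 73, BC² = 10.
Since AC² = 73 ≥ 49 + 10 = 59, the angle opposite AC is not acute, so the smallest enclosing circle has AC as diameter.
Centre = midpoint of AC = (1, 3.5), r² = 73/4 = 18.25.
r = √(18.25) ≈ 4.27.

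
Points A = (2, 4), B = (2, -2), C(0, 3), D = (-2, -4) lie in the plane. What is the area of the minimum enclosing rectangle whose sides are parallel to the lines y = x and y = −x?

42

In coordinates u = x + y, v = x − y the rectangle is axis-aligned; the map (x,y)→(u,v) scales areas by 2.
u-values: 6, 0, 3, -6; range = 6 − (-6) = 12.
v-values: -2, 4, -3, 2; range = 4 − (-3) = 7.
Area = (12 × 7) / 2 = 42.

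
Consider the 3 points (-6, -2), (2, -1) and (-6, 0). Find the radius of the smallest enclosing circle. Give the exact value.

4.0625

Call the three points A, B, C in the order given.
Side lengths²: AB² = 65, AC² = 4, BC² = 65.
Since BC² = 65 < 65 + 4 = 69, the triangle is acute, so the smallest enclosing circle is the circumcircle.
Circumcentre = (-2.0625, -1), r² = 16.50390625.
r = √(16.50390625) = 4.0625.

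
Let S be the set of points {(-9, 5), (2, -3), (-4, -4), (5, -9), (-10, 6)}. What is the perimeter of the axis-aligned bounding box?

60

Width = max x − min x = 5 − (-10) = 15.
Height = max y − min y = 6 − (-9) = 15.
Perimeter = 2(15 + 15) = 60.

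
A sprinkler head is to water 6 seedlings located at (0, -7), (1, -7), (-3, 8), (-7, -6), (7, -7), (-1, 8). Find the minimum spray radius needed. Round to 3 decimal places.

9.210

A smallest enclosing disk is always determined by at most three of the input points on its boundary.
The minimum enclosing circle is determined by three boundary points: (-3, 8), (-7, -6), (7, -7).
Their circumcentre is (0.425, -0.55) with r² = 84.833125.
The farthest remaining point (-1, 8) is at distance² 75.133125 ≤ 84.833125.
r = √(84.833125) ≈ 9.210.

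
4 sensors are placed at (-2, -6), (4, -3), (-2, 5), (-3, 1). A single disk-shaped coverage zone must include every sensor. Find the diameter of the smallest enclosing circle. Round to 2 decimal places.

11.18

The minimum enclosing circle is determined by three boundary points: (-2, -6), (4, -3), (-2, 5).
Their circumcentre is (-1, -0.5) with r² = 31.25.
The farthest remaining point (-3, 1) is at distance² 6.25 ≤ 31.25.
Diameter = 2r = 2√(31.25) ≈ 11.18.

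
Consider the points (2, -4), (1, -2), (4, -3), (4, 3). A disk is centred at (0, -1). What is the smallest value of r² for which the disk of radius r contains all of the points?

The required radius is the distance from (0, -1) to the farthest point.
Squared distances: 13, 2, 20, 32.
Maximum is 32, attained at (4, 3).

32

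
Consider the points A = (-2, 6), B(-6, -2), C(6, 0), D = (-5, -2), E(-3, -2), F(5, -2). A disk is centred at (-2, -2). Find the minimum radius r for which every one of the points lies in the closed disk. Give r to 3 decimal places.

8.246

The required radius is the distance from (-2, -2) to the farthest point.
Squared distances: 64, 16, 68, 9, 1, 49.
Maximum is 68, attained at C.
r = √68 ≈ 8.246.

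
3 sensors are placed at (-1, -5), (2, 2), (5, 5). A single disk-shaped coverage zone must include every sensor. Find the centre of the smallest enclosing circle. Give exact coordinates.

Call the three points A, B, C in the order given.
Side lengths²: AB² = 58, AC² = 136, BC² = 18.
Since AC² = 136 ≥ 58 + 18 = 76, the angle opposite AC is not acute, so the smallest enclosing circle has AC as diameter.
Centre = midpoint of AC = (2, 0), r² = 136/4 = 34.
Centre = (2, 0).

(2, 0)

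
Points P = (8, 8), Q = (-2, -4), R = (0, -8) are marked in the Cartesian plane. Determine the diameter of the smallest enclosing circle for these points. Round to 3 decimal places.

17.889

Side lengths²: PQ² = 244, PR² = 320, QR² = 20.
Since PR² = 320 ≥ 244 + 20 = 264, the angle opposite PR is not acute, so the smallest enclosing circle has PR as diameter.
Centre = midpoint of PR = (4, 0), r² = 320/4 = 80.
Diameter = 2r = 2√80 ≈ 17.889.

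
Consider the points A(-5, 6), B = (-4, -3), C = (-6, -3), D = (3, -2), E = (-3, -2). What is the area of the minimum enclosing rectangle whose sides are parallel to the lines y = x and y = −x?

In coordinates u = x + y, v = x − y the rectangle is axis-aligned; the map (x,y)→(u,v) scales areas by 2.
u-values: 1, -7, -9, 1, -5; range = 1 − (-9) = 10.
v-values: -11, -1, -3, 5, -1; range = 5 − (-11) = 16.
Area = (10 × 16) / 2 = 80.

80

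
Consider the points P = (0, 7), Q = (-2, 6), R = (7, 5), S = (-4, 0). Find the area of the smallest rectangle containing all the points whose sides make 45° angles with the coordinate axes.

In coordinates u = x + y, v = x − y the rectangle is axis-aligned; the map (x,y)→(u,v) scales areas by 2.
u-values: 7, 4, 12, -4; range = 12 − (-4) = 16.
v-values: -7, -8, 2, -4; range = 2 − (-8) = 10.
Area = (16 × 10) / 2 = 80.

80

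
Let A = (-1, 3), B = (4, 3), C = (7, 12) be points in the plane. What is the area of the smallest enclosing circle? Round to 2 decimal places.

Side lengths²: AB² = 25, AC² = 145, BC² = 90.
Since AC² = 145 ≥ 90 + 25 = 115, the angle opposite AC is not acute, so the smallest enclosing circle has AC as diameter.
Centre = midpoint of AC = (3, 7.5), r² = 145/4 = 36.25.
Area = π·r² = π·36.25 ≈ 113.88.

113.88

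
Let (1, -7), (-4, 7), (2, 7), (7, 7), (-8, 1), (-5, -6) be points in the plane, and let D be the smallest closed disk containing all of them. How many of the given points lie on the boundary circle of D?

3

A smallest enclosing disk is always determined by at most three of the input points on its boundary.
The minimum enclosing circle is determined by three boundary points: (7, 7), (-8, 1), (-5, -6).
Their circumcentre is (69/82, 53/82) with r² = 263233/3362.
The farthest remaining point (-4, 7) is at distance² 214525/3362 ≤ 263233/3362.
The points at distance exactly r from the centre are (7, 7), (-8, 1), (-5, -6) — 3 points.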